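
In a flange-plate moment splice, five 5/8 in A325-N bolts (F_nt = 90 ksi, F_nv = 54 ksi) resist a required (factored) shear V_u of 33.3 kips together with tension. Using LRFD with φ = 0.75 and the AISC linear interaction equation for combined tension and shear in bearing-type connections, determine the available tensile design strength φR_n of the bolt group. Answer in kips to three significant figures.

A_b = π·0.625²/4 = 0.3068 in²; f_rv = 33.3 / (5 × 0.3068) = 21.71 ksi.
F'_nt = 1.3 F_nt − (F_nt / φF_nv) f_rv = 1.3·90 − (90/(0.75·54))·21.71 = 68.76 ksi, capped at F_nt → F'_nt = 68.76 ksi.
R_n = F'_nt · A_b · n = 68.76 × 0.3068 × 5 = 105.5 kips.
Design strength φR_n = 0.75 × 105.5 = 79.1 kips.

79.1 kips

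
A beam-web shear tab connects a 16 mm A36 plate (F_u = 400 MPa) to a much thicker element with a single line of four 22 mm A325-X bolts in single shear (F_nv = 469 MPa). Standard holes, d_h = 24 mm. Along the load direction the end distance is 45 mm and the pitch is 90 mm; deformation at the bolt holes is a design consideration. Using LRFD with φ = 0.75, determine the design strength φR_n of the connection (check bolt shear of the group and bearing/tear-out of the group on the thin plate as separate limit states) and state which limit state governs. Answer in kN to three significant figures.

535 kN (bolt shear governs)

Bolt shear: A_b = π·22²/4 = 380.1 mm²; R_n = 469 × 380.1 × 4 × 1 / 1000 = 713.1 kN → 0.75 × 713.1 = 535 kN.
Bearing (1.2 l_c t F_u ≤ 2.4 d t F_u): upper limit = 2.4·22·16·400 / 1000 = 337.9 kN.
  Edge l_c = 45 − 24/2 = 33 → r_n = 253.4 kN; interior l_c = 90 − 24 = 66 → r_n = 337.9 kN.
  R_n,bearing = 1·253.4 + 3·337.9 = 1267 kN → 0.75 × 1267 = 950 kN.
Bolt shear governs: 535 kN.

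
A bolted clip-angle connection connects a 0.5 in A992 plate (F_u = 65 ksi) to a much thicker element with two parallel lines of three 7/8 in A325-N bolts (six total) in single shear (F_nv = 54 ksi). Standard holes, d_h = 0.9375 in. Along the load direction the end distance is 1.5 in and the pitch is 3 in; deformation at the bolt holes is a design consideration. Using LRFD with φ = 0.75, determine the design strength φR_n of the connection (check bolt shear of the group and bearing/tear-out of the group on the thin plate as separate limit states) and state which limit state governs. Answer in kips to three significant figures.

Bolt shear: A_b = π·0.875²/4 = 0.6013 in²; R_n = 54 × 0.6013 × 6 × 1 = 194.8 kips → 0.75 × 194.8 = 146 kips.
Bearing (1.2 l_c t F_u ≤ 2.4 d t F_u): upper limit = 2.4·0.875·0.5·65 = 68.25 kips.
  Edge l_c = 1.5 − 0.9375/2 = 1.031 → r_n = 40.22 kips; interior l_c = 3 − 0.9375 = 2.062 → r_n = 68.25 kips.
  R_n,bearing = 2·40.22 + 4·68.25 = 353.4 kips → 0.75 × 353.4 = 265 kips.
Bolt shear governs: 146 kips.

146 kips (bolt shear governs)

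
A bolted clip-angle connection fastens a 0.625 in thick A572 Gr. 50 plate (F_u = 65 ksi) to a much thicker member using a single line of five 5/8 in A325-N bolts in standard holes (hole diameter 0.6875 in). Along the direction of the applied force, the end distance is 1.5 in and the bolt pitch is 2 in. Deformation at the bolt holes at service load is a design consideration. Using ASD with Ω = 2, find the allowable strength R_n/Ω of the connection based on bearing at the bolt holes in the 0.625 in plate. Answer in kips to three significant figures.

150 kips

Per bolt r_n = 1.2 l_c t F_u ≤ 2.4 d t F_u; upper limit = 2.4 × 0.625 × 0.625 × 65 = 60.94 kips.
Edge bolt: l_c = 1.5 − 0.6875/2 = 1.156 in → 1.2 × 1.156 × 0.625 × 65 = 56.37 → r_n = 56.37 kips.
Interior bolts: l_c = 2 − 0.6875 = 1.312 in → 1.2 × 1.312 × 0.625 × 65 = 63.98 → r_n = 60.94 kips.
R_n = 1 × 56.37 + 4 × 60.94 = 300.1 kips.
Allowable strength R_n/Ω = 300.1 / 2 = 150 kips.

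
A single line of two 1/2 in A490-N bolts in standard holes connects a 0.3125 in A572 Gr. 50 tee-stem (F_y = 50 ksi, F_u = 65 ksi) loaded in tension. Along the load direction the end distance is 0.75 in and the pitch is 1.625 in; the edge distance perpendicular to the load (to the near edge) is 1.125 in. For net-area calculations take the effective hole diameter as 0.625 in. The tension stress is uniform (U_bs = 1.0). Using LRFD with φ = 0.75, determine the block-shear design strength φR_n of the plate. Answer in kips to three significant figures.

Shear plane L_v = 0.75 + 1·1.625 = 2.375 in; A_gv = 2.375 × 0.3125 = 0.7422 in².
A_nv = (2.375 − 1.5·0.625) × 0.3125 = 0.4492 in².
A_nt = (1.125 − 0.5·0.625) × 0.3125 = 0.2539 in².
0.6 F_u A_nv = 17.52 kips; 0.6 F_y A_gv = 22.27 kips → shear rupture governs the shear term.
R_n = 17.52 + 1.0 × 65 × 0.2539 = 34.02 kips.
Design strength φR_n = 0.75 × 34.02 = 25.5 kips.

25.5 kips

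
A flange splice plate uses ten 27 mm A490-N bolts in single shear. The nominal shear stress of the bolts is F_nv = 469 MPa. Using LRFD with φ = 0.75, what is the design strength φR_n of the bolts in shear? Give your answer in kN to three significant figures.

A_b = π × 27² / 4 = 572.6 mm².
R_n = F_nv · A_b · n · n_s = 469 × 572.6 × 10 × 1 / 1000 = 2685 kN.
Design strength φR_n = 0.75 × 2685 = 2010 kN.

2010 kN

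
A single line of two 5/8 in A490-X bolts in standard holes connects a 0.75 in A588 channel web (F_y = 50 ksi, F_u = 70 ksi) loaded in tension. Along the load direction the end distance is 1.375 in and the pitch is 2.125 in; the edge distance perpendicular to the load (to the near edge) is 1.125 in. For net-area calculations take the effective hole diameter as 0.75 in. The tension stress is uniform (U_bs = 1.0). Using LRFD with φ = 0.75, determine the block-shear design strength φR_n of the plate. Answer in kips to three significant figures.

Shear plane L_v = 1.375 + 1·2.125 = 3.5 in; A_gv = 3.5 × 0.75 = 2.625 in².
A_nv = (3.5 − 1.5·0.75) × 0.75 = 1.781 in².
A_nt = (1.125 − 0.5·0.75) × 0.75 = 0.5625 in².
0.6 F_u A_nv = 74.81 kips; 0.6 F_y A_gv = 78.75 kips → shear rupture governs the shear term.
R_n = 74.81 + 1.0 × 70 × 0.5625 = 114.2 kips.
Design strength φR_n = 0.75 × 114.2 = 85.6 kips.

85.6 kips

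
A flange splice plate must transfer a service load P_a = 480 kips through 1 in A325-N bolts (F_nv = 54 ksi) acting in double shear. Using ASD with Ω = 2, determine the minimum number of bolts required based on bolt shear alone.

A_b = π·1²/4 = 0.7854 in².
Per-bolt allowable strength R_n/Ω = 54 × 0.7854 × 2 / 2 = 42.41 kips.
n ≥ 480 / 42.41 = 11.32 → use 12 bolts.

12 bolts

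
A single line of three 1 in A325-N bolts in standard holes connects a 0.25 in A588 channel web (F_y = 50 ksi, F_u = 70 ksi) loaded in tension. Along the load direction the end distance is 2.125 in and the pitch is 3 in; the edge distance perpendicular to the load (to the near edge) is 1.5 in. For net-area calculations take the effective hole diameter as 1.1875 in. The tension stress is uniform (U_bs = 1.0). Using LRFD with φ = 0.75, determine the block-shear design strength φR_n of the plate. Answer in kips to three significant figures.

Shear plane L_v = 2.125 + 2·3 = 8.125 in; A_gv = 8.125 × 0.25 = 2.031 in².
A_nv = (8.125 − 2.5·1.1875) × 0.25 = 1.289 in².
A_nt = (1.5 − 0.5·1.1875) × 0.25 = 0.2266 in².
0.6 F_u A_nv = 54.14 kips; 0.6 F_y A_gv = 60.94 kips → shear rupture governs the shear term.
R_n = 54.14 + 1.0 × 70 × 0.2266 = 70 kips.
Design strength φR_n = 0.75 × 70 = 52.5 kips.

52.5 kips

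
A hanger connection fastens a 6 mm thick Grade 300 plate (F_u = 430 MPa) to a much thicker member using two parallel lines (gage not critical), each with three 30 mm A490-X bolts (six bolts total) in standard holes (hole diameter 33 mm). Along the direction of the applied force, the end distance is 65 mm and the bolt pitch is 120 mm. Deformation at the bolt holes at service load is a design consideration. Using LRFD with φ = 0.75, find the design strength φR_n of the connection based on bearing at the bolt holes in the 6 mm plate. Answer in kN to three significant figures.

783 kN

Per bolt r_n = 1.2 l_c t F_u ≤ 2.4 d t F_u; upper limit = 2.4 × 30 × 6 × 430 / 1000 = 185.8 kN.
Edge bolt: l_c = 65 − 33/2 = 48.5 mm → 1.2 × 48.5 × 6 × 430 / 1000 = 150.2 → r_n = 150.2 kN.
Interior bolts: l_c = 120 − 33 = 87 mm → 1.2 × 87 × 6 × 430 / 1000 = 269.4 → r_n = 185.8 kN.
R_n = 2 × 150.2 + 4 × 185.8 = 1043 kN.
Design strength φR_n = 0.75 × 1043 = 783 kN.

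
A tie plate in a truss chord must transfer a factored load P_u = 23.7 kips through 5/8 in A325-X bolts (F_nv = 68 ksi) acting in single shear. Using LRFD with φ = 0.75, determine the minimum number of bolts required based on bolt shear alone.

2 bolts

A_b = π·0.625²/4 = 0.3068 in².
Per-bolt design strength φR_n = 0.75 × 68 × 0.3068 × 1 = 15.65 kips.
n ≥ 23.7 / 15.65 = 1.515 → use 2 bolts.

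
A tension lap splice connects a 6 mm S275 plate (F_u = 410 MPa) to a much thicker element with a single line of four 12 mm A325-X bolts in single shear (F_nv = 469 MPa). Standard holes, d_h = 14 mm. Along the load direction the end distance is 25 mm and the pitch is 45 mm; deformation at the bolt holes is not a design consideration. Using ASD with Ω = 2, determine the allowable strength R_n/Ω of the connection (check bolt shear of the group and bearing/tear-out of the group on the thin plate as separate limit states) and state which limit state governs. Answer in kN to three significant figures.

106 kN (bolt shear governs)

Bolt shear: A_b = π·12²/4 = 113.1 mm²; R_n = 469 × 113.1 × 4 × 1 / 1000 = 212.2 kN → 212.2 / 2 = 106 kN.
Bearing (1.5 l_c t F_u ≤ 3.0 d t F_u): upper limit = 3.0·12·6·410 / 1000 = 88.56 kN.
  Edge l_c = 25 − 14/2 = 18 → r_n = 66.42 kN; interior l_c = 45 − 14 = 31 → r_n = 88.56 kN.
  R_n,bearing = 1·66.42 + 3·88.56 = 332.1 kN → 332.1 / 2 = 166 kN.
Bolt shear governs: 106 kN.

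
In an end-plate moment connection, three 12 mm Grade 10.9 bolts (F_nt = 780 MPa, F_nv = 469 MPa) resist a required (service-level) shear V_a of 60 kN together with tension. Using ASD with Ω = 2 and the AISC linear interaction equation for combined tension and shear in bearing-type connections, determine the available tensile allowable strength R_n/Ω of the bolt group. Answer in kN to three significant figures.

72.2 kN

A_b = π·12²/4 = 113.1 mm²; f_rv = 60 × 1000 / (3 × 113.1) = 176.8 MPa.
F'_nt = 1.3 F_nt − (Ω F_nt / F_nv) f_rv = 1.3·780 − (2·780/469)·176.8 = 425.8 MPa, capped at F_nt → F'_nt = 425.8 MPa.
R_n = F'_nt · A_b · n = 425.8 × 113.1 × 3 / 1000 = 144.5 kN.
Allowable strength R_n/Ω = 144.5 / 2 = 72.2 kN.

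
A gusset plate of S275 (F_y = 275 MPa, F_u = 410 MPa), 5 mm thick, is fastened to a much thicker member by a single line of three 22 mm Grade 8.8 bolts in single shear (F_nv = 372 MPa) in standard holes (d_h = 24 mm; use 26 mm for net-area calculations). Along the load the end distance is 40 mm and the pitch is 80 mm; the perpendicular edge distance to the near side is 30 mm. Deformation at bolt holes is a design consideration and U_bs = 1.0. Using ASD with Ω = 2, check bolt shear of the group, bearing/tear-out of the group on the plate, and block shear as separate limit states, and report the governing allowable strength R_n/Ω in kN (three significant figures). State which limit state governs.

99.9 kN (block shear governs)

Bolt shear: A_b = π·22²/4 = 380.1 mm²; R_n = 372 × 380.1 × 3 × 1 / 1000 = 424.2 kN → 424.2 / 2 = 212 kN.
Bearing: edge l_c = 28, r_n = 68.88 kN; interior l_c = 56, r_n = 108.2 kN; R_n = 68.88 + 2·108.2 = 285.4 kN → 143 kN.
Block shear: A_gv = 1000, A_nv = 675, A_nt = 85 mm²; R_n = min(0.6F_uA_nv, 0.6F_yA_gv) + U_bs·F_u·A_nt = 199.8 kN → 99.9 kN.
Block shear governs: 99.9 kN.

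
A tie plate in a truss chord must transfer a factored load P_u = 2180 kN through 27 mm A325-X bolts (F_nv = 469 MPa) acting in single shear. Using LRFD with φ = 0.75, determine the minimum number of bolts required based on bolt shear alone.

A_b = π·27²/4 = 572.6 mm².
Per-bolt design strength φR_n = 0.75 × 469 × 572.6 × 1 / 1000 = 201.4 kN.
n ≥ 2180 / 201.4 = 10.82 → use 11 bolts.

11 bolts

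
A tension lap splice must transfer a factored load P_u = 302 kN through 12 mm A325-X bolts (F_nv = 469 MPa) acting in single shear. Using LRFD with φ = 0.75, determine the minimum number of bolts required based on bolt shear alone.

8 bolts

A_b = π·12²/4 = 113.1 mm².
Per-bolt design strength φR_n = 0.75 × 469 × 113.1 × 1 / 1000 = 39.78 kN.
n ≥ 302 / 39.78 = 7.591 → use 8 bolts.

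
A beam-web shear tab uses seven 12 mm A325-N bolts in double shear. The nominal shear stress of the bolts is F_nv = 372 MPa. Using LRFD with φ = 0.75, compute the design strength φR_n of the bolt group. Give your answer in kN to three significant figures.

A_b = π × 12² / 4 = 113.1 mm².
R_n = F_nv · A_b · n · n_s = 372 × 113.1 × 7 × 2 / 1000 = 589 kN.
Design strength φR_n = 0.75 × 589 = 442 kN.

442 kN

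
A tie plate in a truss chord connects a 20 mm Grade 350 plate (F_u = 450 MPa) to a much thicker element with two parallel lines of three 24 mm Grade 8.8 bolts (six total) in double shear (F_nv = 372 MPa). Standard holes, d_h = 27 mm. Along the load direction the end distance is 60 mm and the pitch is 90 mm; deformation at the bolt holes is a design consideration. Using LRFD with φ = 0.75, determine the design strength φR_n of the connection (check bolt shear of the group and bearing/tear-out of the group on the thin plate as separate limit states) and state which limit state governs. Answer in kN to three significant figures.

Bolt shear: A_b = π·24²/4 = 452.4 mm²; R_n = 372 × 452.4 × 6 × 2 / 1000 = 2019 kN → 0.75 × 2019 = 1510 kN.
Bearing (1.2 l_c t F_u ≤ 2.4 d t F_u): upper limit = 2.4·24·20·450 / 1000 = 518.4 kN.
  Edge l_c = 60 − 27/2 = 46.5 → r_n = 502.2 kN; interior l_c = 90 − 27 = 63 → r_n = 518.4 kN.
  R_n,bearing = 2·502.2 + 4·518.4 = 3078 kN → 0.75 × 3078 = 2310 kN.
Bolt shear governs: 1510 kN.

1510 kN (bolt shear governs)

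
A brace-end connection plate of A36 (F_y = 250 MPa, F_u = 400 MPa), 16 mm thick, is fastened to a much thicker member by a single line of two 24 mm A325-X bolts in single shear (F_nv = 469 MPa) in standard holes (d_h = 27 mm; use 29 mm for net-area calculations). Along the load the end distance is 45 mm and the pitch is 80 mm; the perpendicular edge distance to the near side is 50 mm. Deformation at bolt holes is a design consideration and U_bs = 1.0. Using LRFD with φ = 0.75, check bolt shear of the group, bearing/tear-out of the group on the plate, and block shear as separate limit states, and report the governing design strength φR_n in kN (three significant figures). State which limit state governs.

Bolt shear: A_b = π·24²/4 = 452.4 mm²; R_n = 469 × 452.4 × 2 × 1 / 1000 = 424.3 kN → 0.75 × 424.3 = 318 kN.
Bearing: edge l_c = 31.5, r_n = 241.9 kN; interior l_c = 53, r_n = 368.6 kN; R_n = 241.9 + 1·368.6 = 610.6 kN → 458 kN.
Block shear: A_gv = 2000, A_nv = 1304, A_nt = 568 mm²; R_n = min(0.6F_uA_nv, 0.6F_yA_gv) + U_bs·F_u·A_nt = 527.2 kN → 395 kN.
Bolt shear governs: 318 kN.

318 kN (bolt shear governs)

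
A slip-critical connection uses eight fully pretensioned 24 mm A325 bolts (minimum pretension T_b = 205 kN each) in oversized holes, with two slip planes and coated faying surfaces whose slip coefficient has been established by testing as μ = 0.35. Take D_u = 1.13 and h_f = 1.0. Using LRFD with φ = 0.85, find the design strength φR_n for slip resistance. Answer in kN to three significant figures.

1100 kN

R_n = μ · D_u · h_f · T_b · n_s · n_b = 0.35 × 1.13 × 1.0 × 205 × 2 × 8 = 1297 kN.
Design strength φR_n = 0.85 × 1297 = 1100 kN.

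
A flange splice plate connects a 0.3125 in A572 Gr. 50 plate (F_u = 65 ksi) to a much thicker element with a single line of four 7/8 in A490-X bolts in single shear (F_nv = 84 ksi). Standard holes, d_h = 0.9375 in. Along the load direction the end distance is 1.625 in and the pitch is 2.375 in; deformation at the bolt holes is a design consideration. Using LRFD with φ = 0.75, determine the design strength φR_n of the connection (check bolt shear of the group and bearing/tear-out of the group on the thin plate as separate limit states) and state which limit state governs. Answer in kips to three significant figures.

Bolt shear: A_b = π·0.875²/4 = 0.6013 in²; R_n = 84 × 0.6013 × 4 × 1 = 202 kips → 0.75 × 202 = 152 kips.
Bearing (1.2 l_c t F_u ≤ 2.4 d t F_u): upper limit = 2.4·0.875·0.3125·65 = 42.66 kips.
  Edge l_c = 1.625 − 0.9375/2 = 1.156 → r_n = 28.18 kips; interior l_c = 2.375 − 0.9375 = 1.438 → r_n = 35.04 kips.
  R_n,bearing = 1·28.18 + 3·35.04 = 133.3 kips → 0.75 × 133.3 = 100 kips.
Bearing governs: 100 kips.

100 kips (bearing governs)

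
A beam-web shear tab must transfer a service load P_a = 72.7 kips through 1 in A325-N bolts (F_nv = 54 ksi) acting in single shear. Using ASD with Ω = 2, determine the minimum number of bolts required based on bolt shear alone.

A_b = π·1²/4 = 0.7854 in².
Per-bolt allowable strength R_n/Ω = 54 × 0.7854 × 1 / 2 = 21.21 kips.
n ≥ 72.7 / 21.21 = 3.428 → use 4 bolts.

4 bolts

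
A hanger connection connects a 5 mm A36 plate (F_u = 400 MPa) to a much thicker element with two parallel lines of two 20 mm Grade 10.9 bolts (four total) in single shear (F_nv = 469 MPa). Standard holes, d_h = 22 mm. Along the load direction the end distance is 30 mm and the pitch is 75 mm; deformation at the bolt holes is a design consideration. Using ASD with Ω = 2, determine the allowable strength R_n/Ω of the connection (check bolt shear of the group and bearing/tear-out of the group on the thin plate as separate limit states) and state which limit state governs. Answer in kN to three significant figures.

142 kN (bearing governs)

Bolt shear: A_b = π·20²/4 = 314.2 mm²; R_n = 469 × 314.2 × 4 × 1 / 1000 = 589.4 kN → 589.4 / 2 = 295 kN.
Bearing (1.2 l_c t F_u ≤ 2.4 d t F_u): upper limit = 2.4·20·5·400 / 1000 = 96 kN.
  Edge l_c = 30 − 22/2 = 19 → r_n = 45.6 kN; interior l_c = 75 − 22 = 53 → r_n = 96 kN.
  R_n,bearing = 2·45.6 + 2·96 = 283.2 kN → 283.2 / 2 = 142 kN.
Bearing governs: 142 kN.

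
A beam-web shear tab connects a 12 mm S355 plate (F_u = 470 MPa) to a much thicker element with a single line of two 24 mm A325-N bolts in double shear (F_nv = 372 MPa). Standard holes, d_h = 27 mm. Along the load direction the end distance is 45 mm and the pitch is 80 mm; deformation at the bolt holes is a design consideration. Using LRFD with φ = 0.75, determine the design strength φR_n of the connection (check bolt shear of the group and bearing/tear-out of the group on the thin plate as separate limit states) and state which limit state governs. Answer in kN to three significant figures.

404 kN (bearing governs)

Bolt shear: A_b = π·24²/4 = 452.4 mm²; R_n = 372 × 452.4 × 2 × 2 / 1000 = 673.2 kN → 0.75 × 673.2 = 505 kN.
Bearing (1.2 l_c t F_u ≤ 2.4 d t F_u): upper limit = 2.4·24·12·470 / 1000 = 324.9 kN.
  Edge l_c = 45 − 27/2 = 31.5 → r_n = 213.2 kN; interior l_c = 80 − 27 = 53 → r_n = 324.9 kN.
  R_n,bearing = 1·213.2 + 1·324.9 = 538.1 kN → 0.75 × 538.1 = 404 kN.
Bearing governs: 404 kN.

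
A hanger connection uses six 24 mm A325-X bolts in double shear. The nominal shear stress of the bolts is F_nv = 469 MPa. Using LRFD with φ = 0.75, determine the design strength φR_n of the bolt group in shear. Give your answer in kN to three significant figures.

1910 kN

A_b = π × 24² / 4 = 452.4 mm².
R_n = F_nv · A_b · n · n_s = 469 × 452.4 × 6 × 2 / 1000 = 2546 kN.
Design strength φR_n = 0.75 × 2546 = 1910 kN.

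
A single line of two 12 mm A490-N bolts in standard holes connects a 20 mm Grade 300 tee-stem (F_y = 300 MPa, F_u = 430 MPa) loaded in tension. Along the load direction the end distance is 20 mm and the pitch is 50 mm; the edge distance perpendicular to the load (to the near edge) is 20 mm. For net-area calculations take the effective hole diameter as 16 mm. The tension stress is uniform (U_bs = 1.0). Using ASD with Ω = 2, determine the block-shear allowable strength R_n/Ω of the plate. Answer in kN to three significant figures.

170 kN

Shear plane L_v = 20 + 1·50 = 70 mm; A_gv = 70 × 20 = 1400 mm².
A_nv = (70 − 1.5·16) × 20 = 920 mm².
A_nt = (20 − 0.5·16) × 20 = 240 mm².
0.6 F_u A_nv = 237.4 kN; 0.6 F_y A_gv = 252 kN → shear rupture governs the shear term.
R_n = 237.4 + 1.0 × 430 × 240 / 1000 = 340.6 kN.
Allowable strength R_n/Ω = 340.6 / 2 = 170 kN.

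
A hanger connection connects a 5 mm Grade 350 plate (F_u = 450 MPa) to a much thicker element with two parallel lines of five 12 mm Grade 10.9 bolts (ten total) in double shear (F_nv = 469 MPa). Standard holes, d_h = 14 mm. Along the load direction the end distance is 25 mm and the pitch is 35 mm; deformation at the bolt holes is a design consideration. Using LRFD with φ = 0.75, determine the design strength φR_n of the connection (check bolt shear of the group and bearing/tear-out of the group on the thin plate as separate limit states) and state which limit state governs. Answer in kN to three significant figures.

413 kN (bearing governs)

Bolt shear: A_b = π·12²/4 = 113.1 mm²; R_n = 469 × 113.1 × 10 × 2 / 1000 = 1061 kN → 0.75 × 1061 = 796 kN.
Bearing (1.2 l_c t F_u ≤ 2.4 d t F_u): upper limit = 2.4·12·5·450 / 1000 = 64.8 kN.
  Edge l_c = 25 − 14/2 = 18 → r_n = 48.6 kN; interior l_c = 35 − 14 = 21 → r_n = 56.7 kN.
  R_n,bearing = 2·48.6 + 8·56.7 = 550.8 kN → 0.75 × 550.8 = 413 kN.
Bearing governs: 413 kN.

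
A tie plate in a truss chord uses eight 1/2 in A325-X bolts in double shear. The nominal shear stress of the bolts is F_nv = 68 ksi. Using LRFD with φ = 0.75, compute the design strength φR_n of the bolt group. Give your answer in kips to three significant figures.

160 kips

A_b = π × 0.5² / 4 = 0.1963 in².
R_n = F_nv · A_b · n · n_s = 68 × 0.1963 × 8 × 2 = 213.6 kips.
Design strength φR_n = 0.75 × 213.6 = 160 kips.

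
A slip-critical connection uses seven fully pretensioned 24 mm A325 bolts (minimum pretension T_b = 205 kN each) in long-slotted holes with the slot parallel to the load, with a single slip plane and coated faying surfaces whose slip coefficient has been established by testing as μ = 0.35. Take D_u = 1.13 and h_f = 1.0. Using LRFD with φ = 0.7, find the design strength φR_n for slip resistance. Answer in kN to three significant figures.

R_n = μ · D_u · h_f · T_b · n_s · n_b = 0.35 × 1.13 × 1.0 × 205 × 1 × 7 = 567.5 kN.
Design strength φR_n = 0.7 × 567.5 = 397 kN.

397 kN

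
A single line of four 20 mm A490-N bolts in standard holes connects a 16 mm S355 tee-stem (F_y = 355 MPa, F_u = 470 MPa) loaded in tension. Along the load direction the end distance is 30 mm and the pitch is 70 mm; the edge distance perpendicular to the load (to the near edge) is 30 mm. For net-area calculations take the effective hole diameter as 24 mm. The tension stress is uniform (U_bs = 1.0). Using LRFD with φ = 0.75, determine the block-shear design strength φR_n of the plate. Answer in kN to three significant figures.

Shear plane L_v = 30 + 3·70 = 240 mm; A_gv = 240 × 16 = 3840 mm².
A_nv = (240 − 3.5·24) × 16 = 2496 mm².
A_nt = (30 − 0.5·24) × 16 = 288 mm².
0.6 F_u A_nv = 703.9 kN; 0.6 F_y A_gv = 817.9 kN → shear rupture governs the shear term.
R_n = 703.9 + 1.0 × 470 × 288 / 1000 = 839.2 kN.
Design strength φR_n = 0.75 × 839.2 = 629 kN.

629 kN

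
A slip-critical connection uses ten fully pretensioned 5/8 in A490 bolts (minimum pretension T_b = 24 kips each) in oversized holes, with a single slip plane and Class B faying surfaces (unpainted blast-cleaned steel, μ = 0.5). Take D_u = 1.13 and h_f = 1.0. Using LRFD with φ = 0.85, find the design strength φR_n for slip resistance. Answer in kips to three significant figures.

115 kips

R_n = μ · D_u · h_f · T_b · n_s · n_b = 0.5 × 1.13 × 1.0 × 24 × 1 × 10 = 135.6 kips.
Design strength φR_n = 0.85 × 135.6 = 115 kips.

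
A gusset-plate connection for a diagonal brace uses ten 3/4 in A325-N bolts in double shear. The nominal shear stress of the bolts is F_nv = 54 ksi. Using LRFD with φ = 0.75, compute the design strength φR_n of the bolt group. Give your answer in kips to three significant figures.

358 kips

A_b = π × 0.75² / 4 = 0.4418 in².
R_n = F_nv · A_b · n · n_s = 54 × 0.4418 × 10 × 2 = 477.1 kips.
Design strength φR_n = 0.75 × 477.1 = 358 kips.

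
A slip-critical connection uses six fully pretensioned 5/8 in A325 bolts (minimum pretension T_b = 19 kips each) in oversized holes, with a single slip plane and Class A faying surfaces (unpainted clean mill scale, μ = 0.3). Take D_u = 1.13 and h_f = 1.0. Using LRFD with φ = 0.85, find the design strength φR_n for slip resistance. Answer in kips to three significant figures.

R_n = μ · D_u · h_f · T_b · n_s · n_b = 0.3 × 1.13 × 1.0 × 19 × 1 × 6 = 38.65 kips.
Design strength φR_n = 0.85 × 38.65 = 32.8 kips.

32.8 kips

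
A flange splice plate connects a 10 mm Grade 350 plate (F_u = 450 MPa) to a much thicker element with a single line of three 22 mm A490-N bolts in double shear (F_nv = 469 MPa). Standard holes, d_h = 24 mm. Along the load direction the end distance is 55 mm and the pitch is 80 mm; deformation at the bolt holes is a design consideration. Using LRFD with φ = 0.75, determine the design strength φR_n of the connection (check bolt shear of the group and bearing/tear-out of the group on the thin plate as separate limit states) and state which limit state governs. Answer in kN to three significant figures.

Bolt shear: A_b = π·22²/4 = 380.1 mm²; R_n = 469 × 380.1 × 3 × 2 / 1000 = 1070 kN → 0.75 × 1070 = 802 kN.
Bearing (1.2 l_c t F_u ≤ 2.4 d t F_u): upper limit = 2.4·22·10·450 / 1000 = 237.6 kN.
  Edge l_c = 55 − 24/2 = 43 → r_n = 232.2 kN; interior l_c = 80 − 24 = 56 → r_n = 237.6 kN.
  R_n,bearing = 1·232.2 + 2·237.6 = 707.4 kN → 0.75 × 707.4 = 531 kN.
Bearing governs: 531 kN.

531 kN (bearing governs)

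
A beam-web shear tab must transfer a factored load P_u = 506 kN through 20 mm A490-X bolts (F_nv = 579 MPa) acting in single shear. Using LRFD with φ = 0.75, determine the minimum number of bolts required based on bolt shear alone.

4 bolts

A_b = π·20²/4 = 314.2 mm².
Per-bolt design strength φR_n = 0.75 × 579 × 314.2 × 1 / 1000 = 136.4 kN.
n ≥ 506 / 136.4 = 3.709 → use 4 bolts.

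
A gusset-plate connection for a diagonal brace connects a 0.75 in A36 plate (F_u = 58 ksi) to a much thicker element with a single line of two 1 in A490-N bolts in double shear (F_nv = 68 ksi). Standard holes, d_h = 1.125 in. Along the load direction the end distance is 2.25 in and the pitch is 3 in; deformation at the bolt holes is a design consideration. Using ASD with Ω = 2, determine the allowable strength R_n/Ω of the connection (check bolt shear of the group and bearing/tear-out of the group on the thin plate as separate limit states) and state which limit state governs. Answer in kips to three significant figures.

93 kips (bearing governs)

Bolt shear: A_b = π·1²/4 = 0.7854 in²; R_n = 68 × 0.7854 × 2 × 2 = 213.6 kips → 213.6 / 2 = 107 kips.
Bearing (1.2 l_c t F_u ≤ 2.4 d t F_u): upper limit = 2.4·1·0.75·58 = 104.4 kips.
  Edge l_c = 2.25 − 1.125/2 = 1.688 → r_n = 88.09 kips; interior l_c = 3 − 1.125 = 1.875 → r_n = 97.88 kips.
  R_n,bearing = 1·88.09 + 1·97.88 = 186 kips → 186 / 2 = 93 kips.
Bearing governs: 93 kips.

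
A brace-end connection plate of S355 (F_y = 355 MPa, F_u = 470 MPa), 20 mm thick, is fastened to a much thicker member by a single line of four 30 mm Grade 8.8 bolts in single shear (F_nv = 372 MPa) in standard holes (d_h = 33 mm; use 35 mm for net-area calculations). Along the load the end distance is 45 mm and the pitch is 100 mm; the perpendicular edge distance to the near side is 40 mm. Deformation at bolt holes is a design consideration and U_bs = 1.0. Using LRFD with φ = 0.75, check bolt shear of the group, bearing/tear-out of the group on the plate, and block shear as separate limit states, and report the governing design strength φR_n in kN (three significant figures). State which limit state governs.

789 kN (bolt shear governs)

Bolt shear: A_b = π·30²/4 = 706.9 mm²; R_n = 372 × 706.9 × 4 × 1 / 1000 = 1052 kN → 0.75 × 1052 = 789 kN.
Bearing: edge l_c = 28.5, r_n = 321.5 kN; interior l_c = 67, r_n = 676.8 kN; R_n = 321.5 + 3·676.8 = 2352 kN → 1760 kN.
Block shear: A_gv = 6900, A_nv = 4450, A_nt = 450 mm²; R_n = min(0.6F_uA_nv, 0.6F_yA_gv) + U_bs·F_u·A_nt = 1466 kN → 1100 kN.
Bolt shear governs: 789 kN.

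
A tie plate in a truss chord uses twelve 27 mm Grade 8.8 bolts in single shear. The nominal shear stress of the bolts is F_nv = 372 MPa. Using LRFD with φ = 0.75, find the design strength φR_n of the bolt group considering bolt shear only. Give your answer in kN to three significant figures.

1920 kN

A_b = π × 27² / 4 = 572.6 mm².
R_n = F_nv · A_b · n · n_s = 372 × 572.6 × 12 × 1 / 1000 = 2556 kN.
Design strength φR_n = 0.75 × 2556 = 1920 kN.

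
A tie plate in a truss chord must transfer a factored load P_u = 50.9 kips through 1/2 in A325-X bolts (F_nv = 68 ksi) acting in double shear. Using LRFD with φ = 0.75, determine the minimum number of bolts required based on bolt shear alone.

3 bolts

A_b = π·0.5²/4 = 0.1963 in².
Per-bolt design strength φR_n = 0.75 × 68 × 0.1963 × 2 = 20.03 kips.
n ≥ 50.9 / 20.03 = 2.541 → use 3 bolts.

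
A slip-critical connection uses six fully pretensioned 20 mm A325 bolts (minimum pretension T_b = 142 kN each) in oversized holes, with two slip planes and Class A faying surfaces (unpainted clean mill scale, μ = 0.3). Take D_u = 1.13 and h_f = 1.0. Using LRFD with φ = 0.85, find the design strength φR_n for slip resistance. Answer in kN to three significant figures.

R_n = μ · D_u · h_f · T_b · n_s · n_b = 0.3 × 1.13 × 1.0 × 142 × 2 × 6 = 577.7 kN.
Design strength φR_n = 0.85 × 577.7 = 491 kN.

491 kN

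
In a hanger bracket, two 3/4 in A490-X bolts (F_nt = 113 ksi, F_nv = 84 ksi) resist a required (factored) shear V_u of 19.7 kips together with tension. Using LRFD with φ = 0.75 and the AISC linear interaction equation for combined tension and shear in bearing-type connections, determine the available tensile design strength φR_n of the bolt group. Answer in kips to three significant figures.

70.8 kips

A_b = π·0.75²/4 = 0.4418 in²; f_rv = 19.7 / (2 × 0.4418) = 22.3 ksi.
F'_nt = 1.3 F_nt − (F_nt / φF_nv) f_rv = 1.3·113 − (113/(0.75·84))·22.3 = 106.9 ksi, capped at F_nt → F'_nt = 106.9 ksi.
R_n = F'_nt · A_b · n = 106.9 × 0.4418 × 2 = 94.46 kips.
Design strength φR_n = 0.75 × 94.46 = 70.8 kips.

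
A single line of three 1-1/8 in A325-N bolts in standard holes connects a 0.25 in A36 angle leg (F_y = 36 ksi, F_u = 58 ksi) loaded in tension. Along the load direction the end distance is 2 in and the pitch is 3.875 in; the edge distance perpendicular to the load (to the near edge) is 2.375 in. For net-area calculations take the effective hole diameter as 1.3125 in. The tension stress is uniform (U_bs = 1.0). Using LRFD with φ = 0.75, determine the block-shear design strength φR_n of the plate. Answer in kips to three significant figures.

58.2 kips

Shear plane L_v = 2 + 2·3.875 = 9.75 in; A_gv = 9.75 × 0.25 = 2.438 in².
A_nv = (9.75 − 2.5·1.3125) × 0.25 = 1.617 in².
A_nt = (2.375 − 0.5·1.3125) × 0.25 = 0.4297 in².
0.6 F_u A_nv = 56.28 kips; 0.6 F_y A_gv = 52.65 kips → shear yielding governs the shear term.
R_n = 52.65 + 1.0 × 58 × 0.4297 = 77.57 kips.
Design strength φR_n = 0.75 × 77.57 = 58.2 kips.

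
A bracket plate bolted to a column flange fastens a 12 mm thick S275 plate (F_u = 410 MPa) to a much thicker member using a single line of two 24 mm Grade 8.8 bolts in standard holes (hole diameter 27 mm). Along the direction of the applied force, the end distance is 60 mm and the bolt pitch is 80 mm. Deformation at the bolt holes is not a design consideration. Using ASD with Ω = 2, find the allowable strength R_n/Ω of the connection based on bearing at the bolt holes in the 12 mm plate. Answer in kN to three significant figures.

349 kN

Per bolt r_n = 1.5 l_c t F_u ≤ 3.0 d t F_u; upper limit = 3.0 × 24 × 12 × 410 / 1000 = 354.2 kN.
Edge bolt: l_c = 60 − 27/2 = 46.5 mm → 1.5 × 46.5 × 12 × 410 / 1000 = 343.2 → r_n = 343.2 kN.
Interior bolts: l_c = 80 − 27 = 53 mm → 1.5 × 53 × 12 × 410 / 1000 = 391.1 → r_n = 354.2 kN.
R_n = 1 × 343.2 + 1 × 354.2 = 697.4 kN.
Allowable strength R_n/Ω = 697.4 / 2 = 349 kN.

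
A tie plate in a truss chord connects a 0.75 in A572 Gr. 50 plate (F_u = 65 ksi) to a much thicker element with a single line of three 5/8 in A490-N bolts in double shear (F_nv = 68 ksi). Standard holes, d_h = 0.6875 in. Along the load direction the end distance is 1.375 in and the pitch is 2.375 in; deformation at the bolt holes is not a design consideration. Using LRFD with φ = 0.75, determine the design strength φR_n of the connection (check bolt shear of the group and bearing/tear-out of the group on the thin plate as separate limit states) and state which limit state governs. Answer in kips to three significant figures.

93.9 kips (bolt shear governs)

Bolt shear: A_b = π·0.625²/4 = 0.3068 in²; R_n = 68 × 0.3068 × 3 × 2 = 125.2 kips → 0.75 × 125.2 = 93.9 kips.
Bearing (1.5 l_c t F_u ≤ 3.0 d t F_u): upper limit = 3.0·0.625·0.75·65 = 91.41 kips.
  Edge l_c = 1.375 − 0.6875/2 = 1.031 → r_n = 75.41 kips; interior l_c = 2.375 − 0.6875 = 1.688 → r_n = 91.41 kips.
  R_n,bearing = 1·75.41 + 2·91.41 = 258.2 kips → 0.75 × 258.2 = 194 kips.
Bolt shear governs: 93.9 kips.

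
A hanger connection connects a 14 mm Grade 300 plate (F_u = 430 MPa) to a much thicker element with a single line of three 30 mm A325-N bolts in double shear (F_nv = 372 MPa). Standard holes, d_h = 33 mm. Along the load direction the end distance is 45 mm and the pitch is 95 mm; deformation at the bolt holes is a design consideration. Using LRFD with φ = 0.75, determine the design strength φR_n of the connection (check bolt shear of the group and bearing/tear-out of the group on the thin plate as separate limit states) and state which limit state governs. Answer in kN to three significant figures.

Bolt shear: A_b = π·30²/4 = 706.9 mm²; R_n = 372 × 706.9 × 3 × 2 / 1000 = 1578 kN → 0.75 × 1578 = 1180 kN.
Bearing (1.2 l_c t F_u ≤ 2.4 d t F_u): upper limit = 2.4·30·14·430 / 1000 = 433.4 kN.
  Edge l_c = 45 − 33/2 = 28.5 → r_n = 205.9 kN; interior l_c = 95 − 33 = 62 → r_n = 433.4 kN.
  R_n,bearing = 1·205.9 + 2·433.4 = 1073 kN → 0.75 × 1073 = 805 kN.
Bearing governs: 805 kN.

805 kN (bearing governs)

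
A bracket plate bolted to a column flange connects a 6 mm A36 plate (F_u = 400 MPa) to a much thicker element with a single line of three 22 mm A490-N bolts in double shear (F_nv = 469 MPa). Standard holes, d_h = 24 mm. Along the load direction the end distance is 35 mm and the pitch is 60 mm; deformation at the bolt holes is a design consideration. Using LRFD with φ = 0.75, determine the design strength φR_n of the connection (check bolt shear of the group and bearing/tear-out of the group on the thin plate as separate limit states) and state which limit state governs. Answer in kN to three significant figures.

Bolt shear: A_b = π·22²/4 = 380.1 mm²; R_n = 469 × 380.1 × 3 × 2 / 1000 = 1070 kN → 0.75 × 1070 = 802 kN.
Bearing (1.2 l_c t F_u ≤ 2.4 d t F_u): upper limit = 2.4·22·6·400 / 1000 = 126.7 kN.
  Edge l_c = 35 − 24/2 = 23 → r_n = 66.24 kN; interior l_c = 60 − 24 = 36 → r_n = 103.7 kN.
  R_n,bearing = 1·66.24 + 2·103.7 = 273.6 kN → 0.75 × 273.6 = 205 kN.
Bearing governs: 205 kN.

205 kN (bearing governs)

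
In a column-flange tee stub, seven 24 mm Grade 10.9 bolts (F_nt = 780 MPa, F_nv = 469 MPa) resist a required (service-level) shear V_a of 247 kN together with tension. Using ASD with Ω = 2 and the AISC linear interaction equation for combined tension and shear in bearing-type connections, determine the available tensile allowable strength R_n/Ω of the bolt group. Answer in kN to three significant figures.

A_b = π·24²/4 = 452.4 mm²; f_rv = 247 × 1000 / (7 × 452.4) = 78 MPa.
F'_nt = 1.3 F_nt − (Ω F_nt / F_nv) f_rv = 1.3·780 − (2·780/469)·78 = 754.6 MPa, capped at F_nt → F'_nt = 754.6 MPa.
R_n = F'_nt · A_b · n = 754.6 × 452.4 × 7 / 1000 = 2389 kN.
Allowable strength R_n/Ω = 2389 / 2 = 1190 kN.

1190 kN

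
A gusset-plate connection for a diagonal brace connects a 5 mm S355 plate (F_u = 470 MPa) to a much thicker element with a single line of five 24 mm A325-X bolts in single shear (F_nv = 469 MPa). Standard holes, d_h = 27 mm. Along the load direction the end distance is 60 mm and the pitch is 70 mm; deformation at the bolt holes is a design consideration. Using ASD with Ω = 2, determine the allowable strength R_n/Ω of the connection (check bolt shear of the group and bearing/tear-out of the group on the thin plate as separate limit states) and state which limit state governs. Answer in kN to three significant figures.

Bolt shear: A_b = π·24²/4 = 452.4 mm²; R_n = 469 × 452.4 × 5 × 1 / 1000 = 1061 kN → 1061 / 2 = 530 kN.
Bearing (1.2 l_c t F_u ≤ 2.4 d t F_u): upper limit = 2.4·24·5·470 / 1000 = 135.4 kN.
  Edge l_c = 60 − 27/2 = 46.5 → r_n = 131.1 kN; interior l_c = 70 − 27 = 43 → r_n = 121.3 kN.
  R_n,bearing = 1·131.1 + 4·121.3 = 616.2 kN → 616.2 / 2 = 308 kN.
Bearing governs: 308 kN.

308 kN (bearing governs)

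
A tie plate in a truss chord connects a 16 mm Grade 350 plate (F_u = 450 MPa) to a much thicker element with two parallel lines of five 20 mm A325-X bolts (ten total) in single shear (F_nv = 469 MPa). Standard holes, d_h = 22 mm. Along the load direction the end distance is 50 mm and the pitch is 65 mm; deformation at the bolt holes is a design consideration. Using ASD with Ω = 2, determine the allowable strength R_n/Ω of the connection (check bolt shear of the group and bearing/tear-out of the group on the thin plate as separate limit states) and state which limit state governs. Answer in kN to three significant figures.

Bolt shear: A_b = π·20²/4 = 314.2 mm²; R_n = 469 × 314.2 × 10 × 1 / 1000 = 1473 kN → 1473 / 2 = 737 kN.
Bearing (1.2 l_c t F_u ≤ 2.4 d t F_u): upper limit = 2.4·20·16·450 / 1000 = 345.6 kN.
  Edge l_c = 50 − 22/2 = 39 → r_n = 337 kN; interior l_c = 65 − 22 = 43 → r_n = 345.6 kN.
  R_n,bearing = 2·337 + 8·345.6 = 3439 kN → 3439 / 2 = 1720 kN.
Bolt shear governs: 737 kN.

737 kN (bolt shear governs)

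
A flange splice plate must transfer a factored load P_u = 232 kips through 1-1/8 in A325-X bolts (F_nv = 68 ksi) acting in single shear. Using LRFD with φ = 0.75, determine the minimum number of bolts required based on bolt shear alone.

5 bolts

A_b = π·1.125²/4 = 0.994 in².
Per-bolt design strength φR_n = 0.75 × 68 × 0.994 × 1 = 50.69 kips.
n ≥ 232 / 50.69 = 4.576 → use 5 bolts.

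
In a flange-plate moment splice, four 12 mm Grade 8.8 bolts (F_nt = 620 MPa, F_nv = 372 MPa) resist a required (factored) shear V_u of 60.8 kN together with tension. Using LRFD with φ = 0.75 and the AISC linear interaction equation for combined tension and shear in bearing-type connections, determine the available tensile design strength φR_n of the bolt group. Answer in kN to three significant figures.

A_b = π·12²/4 = 113.1 mm²; f_rv = 60.8 × 1000 / (4 × 113.1) = 134.4 MPa.
F'_nt = 1.3 F_nt − (F_nt / φF_nv) f_rv = 1.3·620 − (620/(0.75·372))·134.4 = 507.3 MPa, capped at F_nt → F'_nt = 507.3 MPa.
R_n = F'_nt · A_b · n = 507.3 × 113.1 × 4 / 1000 = 229.5 kN.
Design strength φR_n = 0.75 × 229.5 = 172 kN.

172 kN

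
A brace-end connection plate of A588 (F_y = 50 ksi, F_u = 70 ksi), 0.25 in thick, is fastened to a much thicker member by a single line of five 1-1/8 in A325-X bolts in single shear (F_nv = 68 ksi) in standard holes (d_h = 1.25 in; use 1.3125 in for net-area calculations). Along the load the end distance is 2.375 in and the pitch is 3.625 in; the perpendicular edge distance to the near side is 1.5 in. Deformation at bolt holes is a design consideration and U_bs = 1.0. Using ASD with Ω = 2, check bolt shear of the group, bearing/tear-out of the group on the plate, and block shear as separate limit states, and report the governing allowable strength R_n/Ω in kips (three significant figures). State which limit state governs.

65 kips (block shear governs)

Bolt shear: A_b = π·1.125²/4 = 0.994 in²; R_n = 68 × 0.994 × 5 × 1 = 338 kips → 338 / 2 = 169 kips.
Bearing: edge l_c = 1.75, r_n = 36.75 kips; interior l_c = 2.375, r_n = 47.25 kips; R_n = 36.75 + 4·47.25 = 225.7 kips → 113 kips.
Block shear: A_gv = 4.219, A_nv = 2.742, A_nt = 0.2109 in²; R_n = min(0.6F_uA_nv, 0.6F_yA_gv) + U_bs·F_u·A_nt = 129.9 kips → 65 kips.
Block shear governs: 65 kips.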